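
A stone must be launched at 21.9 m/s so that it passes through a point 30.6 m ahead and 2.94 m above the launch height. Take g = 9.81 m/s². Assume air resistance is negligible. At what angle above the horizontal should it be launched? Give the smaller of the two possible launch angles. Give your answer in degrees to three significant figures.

Trajectory: y = x tanθ − g x² (1 + tan²θ)/(2v₀²). With x = 30.6, y = 2.94, v₀ = 21.9, g = 9.81:
9.576 tan²θ − 30.6 tanθ + (12.52) = 0.
tanθ = [30.6 ± √(30.6² − 4 × 9.576 × (12.52))] / (2 × 9.576) = (30.6 ± 21.38) / 19.15, giving tanθ = 0.4816 or 2.714.
θ = 25.72° or 69.77°; the smaller is 25.72°.

25.7°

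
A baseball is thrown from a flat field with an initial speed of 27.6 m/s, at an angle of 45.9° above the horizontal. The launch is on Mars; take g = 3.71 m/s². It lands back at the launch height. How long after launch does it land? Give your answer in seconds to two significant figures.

11 s

Horizontal component vₓ = 27.60 cos 45.9° = 19.21 m/s; vertical v_y0 = 27.60 sin 45.9° = 19.82 m/s.
It returns to y = 0 when t = 2 v_y0 / g = 2(19.82)/3.71 = 10.68 s.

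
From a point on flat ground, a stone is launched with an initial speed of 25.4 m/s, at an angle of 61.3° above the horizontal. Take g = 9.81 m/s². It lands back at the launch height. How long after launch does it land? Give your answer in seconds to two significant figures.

vₓ = 25.40 cos 61.3° = 12.20 m/s; v_y0 = 25.40 sin 61.3° = 22.28 m/s.
It returns to y = 0 when t = 2 v_y0 / g = 2(22.28)/9.81 = 4.542 s.

4.5 s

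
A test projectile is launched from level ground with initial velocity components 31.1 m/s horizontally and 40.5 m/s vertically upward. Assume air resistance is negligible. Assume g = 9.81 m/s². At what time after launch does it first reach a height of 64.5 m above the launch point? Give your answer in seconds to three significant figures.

Require v_y0 t − ½ g t² = 64.5, i.e. 4.905 t² − 40.50 t + 64.5 = 0.
t = [40.50 ± √(40.50² − 2·9.81·64.5)] / 9.81 = (40.50 ± 19.36) / 9.81, so t = 2.155 s or t = 6.102 s.
The first (ascending) time is 2.155 s.

2.16 s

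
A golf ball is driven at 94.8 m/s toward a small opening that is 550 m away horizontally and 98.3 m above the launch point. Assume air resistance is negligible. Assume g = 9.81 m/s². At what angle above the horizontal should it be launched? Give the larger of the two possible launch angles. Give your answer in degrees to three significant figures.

70.0°

Trajectory: y = x tanθ − g x² (1 + tan²θ)/(2v₀²). With x = 550, y = 98.3, v₀ = 94.8, g = 9.81:
165.1 tan²θ − 550 tanθ + (263.4) = 0.
tanθ = [550 ± √(550² − 4 × 165.1 × (263.4))] / (2 × 165.1) = (550 ± 358.5) / 330.2, giving tanθ = 0.5798 or 2.751.
θ = 30.11° or 70.03°; the larger is 70.03°.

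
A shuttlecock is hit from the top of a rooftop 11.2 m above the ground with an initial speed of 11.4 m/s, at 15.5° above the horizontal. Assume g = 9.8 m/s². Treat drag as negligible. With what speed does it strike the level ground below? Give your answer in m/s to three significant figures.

18.7 m/s

Resolve: vₓ = 11.40 cos 15.5° = 10.99 m/s and v_y0 = 11.40 sin 15.5° = 3.047 m/s.
The projectile lands when y = 11.2 + (3.047) t − ½·9.80·t² = 0. Positive root: t = (3.047 + √(3.047² + 2·9.80·11.2)) / 9.80 = (3.047 + 15.13) / 9.80 = 1.854 s.
Vertical velocity at impact: v_y = v_y0 − g t = 3.047 − 9.80 × 1.854 = −15.13 m/s.
Speed: |v| = √(vₓ² + v_y²) = √(10.99² + 15.13²) = 18.69 m/s.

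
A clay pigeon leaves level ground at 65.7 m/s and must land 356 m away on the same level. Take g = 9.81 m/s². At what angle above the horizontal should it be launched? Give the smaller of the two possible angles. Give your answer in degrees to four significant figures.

27.00°

R = v₀² sin 2θ / g gives sin 2θ = gR/v₀² = 9.81·356/65.7² = 0.8091.
2θ = 54.01° or 180° − 54.01° = 126.0°, so θ = 27.00° or 63.00°.
The smaller angle is 27.00°.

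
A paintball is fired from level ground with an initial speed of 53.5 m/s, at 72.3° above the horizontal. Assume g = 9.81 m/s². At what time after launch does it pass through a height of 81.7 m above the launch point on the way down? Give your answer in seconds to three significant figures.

8.41 s

vₓ = 53.50 cos 72.3° = 16.27 m/s; v_y0 = 53.50 sin 72.3° = 50.97 m/s.
Set y = v_y0 t − ½ g t² = 81.7: 4.905 t² − 50.97 t + 81.7 = 0.
Quadratic formula: t = (50.97 ± √994.72) / 9.81 = (50.97 ± 31.54) / 9.81 → t = 1.980 s or 8.410 s.
The descending-branch root is 8.410 s.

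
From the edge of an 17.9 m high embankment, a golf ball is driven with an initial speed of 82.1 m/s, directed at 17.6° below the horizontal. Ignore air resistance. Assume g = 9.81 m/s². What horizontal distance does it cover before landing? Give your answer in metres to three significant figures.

vₓ = 82.10 cos 17.6° = 78.26 m/s; v_y0 = −24.82 m/s (downward).
Vertical motion (up positive, ground at y = 0): 4.905 t² − (−24.82) t − 17.9 = 0, so t = (−24.82 + √(24.82² + 2·9.81·17.9)) / 9.81 = (−24.82 + 31.10) / 9.81 = 0.6401 s.
Horizontal distance: R = vₓ t = 78.26 × 0.6401 = 50.09 m.

50.1 m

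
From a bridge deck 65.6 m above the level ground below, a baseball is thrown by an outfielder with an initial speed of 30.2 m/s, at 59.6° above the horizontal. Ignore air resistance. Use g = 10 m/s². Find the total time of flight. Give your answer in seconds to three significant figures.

Horizontal component vₓ = 30.20 cos 59.6° = 15.28 m/s; vertical v_y0 = 30.20 sin 59.6° = 26.05 m/s.
Vertical motion (up positive, ground at y = 0): 5.000 t² − (26.05) t − 65.6 = 0, so t = (26.05 + √(26.05² + 2·10.0·65.6)) / 10.0 = (26.05 + 44.61) / 10.0 = 7.066 s.

7.07 s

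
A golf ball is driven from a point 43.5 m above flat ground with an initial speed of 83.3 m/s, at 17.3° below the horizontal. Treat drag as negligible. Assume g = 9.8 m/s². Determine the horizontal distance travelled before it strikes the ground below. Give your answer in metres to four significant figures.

109.7 m

Resolve: vₓ = 83.30 cos 17.3° = 79.53 m/s and v_y0 = −24.77 m/s (downward).
With up positive and y = 0 at the ground: y(t) = 43.5 + (−24.77) t − 4.900 t². Setting y = 0 and taking the positive root: t = [−24.77 + √(24.77² + 2·9.80·43.5)] / 9.80 = (−24.77 + 38.29) / 9.80 = 1.380 s.
Horizontal distance: R = vₓ t = 79.53 × 1.380 = 109.7 m.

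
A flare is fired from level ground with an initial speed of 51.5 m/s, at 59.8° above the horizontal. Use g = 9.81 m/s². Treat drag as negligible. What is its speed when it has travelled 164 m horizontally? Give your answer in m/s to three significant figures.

31.3 m/s

Components: vₓ = 51.50 cos 59.8° = 25.91 m/s, v_y0 = 51.50 sin 59.8° = 44.51 m/s.
At x = 164 m, t = x/vₓ = 164/25.91 = 6.331 s.
Vertical velocity there: v_y = v_y0 − g t = 44.51 − 9.81 × 6.331 = −17.59 m/s.
Speed: √(vₓ² + v_y²) = √(25.91² + 17.59²) = 31.32 m/s.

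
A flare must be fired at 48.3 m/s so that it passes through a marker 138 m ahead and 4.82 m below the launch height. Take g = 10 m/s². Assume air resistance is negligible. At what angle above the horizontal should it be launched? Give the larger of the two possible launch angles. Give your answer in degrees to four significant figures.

Trajectory: y = x tanθ − g x² (1 + tan²θ)/(2v₀²). With x = 138, y = −4.82, v₀ = 48.3, g = 10.0:
40.82 tan²θ − 138 tanθ + (36.00) = 0.
tanθ = [138 ± √(138² − 4 × 40.82 × (36.00))] / (2 × 40.82) = (138 ± 114.7) / 81.63, giving tanθ = 0.2848 or 3.096.
θ = 15.90° or 72.10°; the larger is 72.10°.

72.10°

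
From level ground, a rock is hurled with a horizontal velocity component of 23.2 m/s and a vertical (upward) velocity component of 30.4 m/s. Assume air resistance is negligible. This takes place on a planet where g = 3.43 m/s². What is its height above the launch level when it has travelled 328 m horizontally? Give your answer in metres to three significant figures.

Time to reach x = 328 m: t = x/vₓ = 328/23.20 = 14.14 s.
Height: y = v_y0 t − ½ g t² = 30.40 × 14.14 − 1.715 × 14.14² = 429.8 − 342.8 = 87.00 m.

87.0 m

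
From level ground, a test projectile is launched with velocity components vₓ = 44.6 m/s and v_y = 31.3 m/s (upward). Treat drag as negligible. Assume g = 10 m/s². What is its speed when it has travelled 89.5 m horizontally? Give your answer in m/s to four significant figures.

45.99 m/s

x = vₓ t ⇒ t = 89.5/44.60 = 2.007 s.
Vertical velocity there: v_y = v_y0 − g t = 31.30 − 10.0 × 2.007 = 11.23 m/s.
Speed: √(vₓ² + v_y²) = √(44.60² + 11.23²) = 45.99 m/s.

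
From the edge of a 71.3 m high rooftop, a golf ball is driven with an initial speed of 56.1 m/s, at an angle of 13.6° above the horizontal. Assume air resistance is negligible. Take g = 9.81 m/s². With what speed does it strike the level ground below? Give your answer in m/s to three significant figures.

Components: vₓ = 56.10 cos 13.6° = 54.53 m/s, v_y0 = 56.10 sin 13.6° = 13.19 m/s.
Vertical motion (up positive, ground at y = 0): 4.905 t² − (13.19) t − 71.3 = 0, so t = (13.19 + √(13.19² + 2·9.81·71.3)) / 9.81 = (13.19 + 39.66) / 9.81 = 5.388 s.
Vertical velocity at impact: v_y = v_y0 − g t = 13.19 − 9.81 × 5.388 = −39.66 m/s.
Speed: |v| = √(vₓ² + v_y²) = √(54.53² + 39.66²) = 67.42 m/s.

67.4 m/s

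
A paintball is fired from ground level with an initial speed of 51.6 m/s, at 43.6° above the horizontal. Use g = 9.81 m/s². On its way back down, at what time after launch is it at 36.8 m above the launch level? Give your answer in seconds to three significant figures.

6.01 s

Horizontal component vₓ = 51.60 cos 43.6° = 37.37 m/s; vertical v_y0 = 51.60 sin 43.6° = 35.58 m/s.
Height y(t) = 35.58 t − 4.905 t² = 36.8 gives 4.905 t² − 35.58 t + 36.8 = 0.
Quadratic formula: t = (35.58 ± √544.23) / 9.81 = (35.58 ± 23.33) / 9.81 → t = 1.249 s or 6.005 s.
The descending-branch root is 6.005 s.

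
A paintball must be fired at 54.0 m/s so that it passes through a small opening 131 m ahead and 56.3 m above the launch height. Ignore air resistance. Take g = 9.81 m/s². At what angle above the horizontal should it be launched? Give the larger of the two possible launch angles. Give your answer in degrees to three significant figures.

75.1°

Trajectory: y = x tanθ − g x² (1 + tan²θ)/(2v₀²). With x = 131, y = 56.3, v₀ = 54.0, g = 9.81:
28.87 tan²θ − 131 tanθ + (85.17) = 0.
tanθ = [131 ± √(131² − 4 × 28.87 × (85.17))] / (2 × 28.87) = (131 ± 85.60) / 57.73, giving tanθ = 0.7864 or 3.752.
θ = 38.18° or 75.08°; the larger is 75.08°.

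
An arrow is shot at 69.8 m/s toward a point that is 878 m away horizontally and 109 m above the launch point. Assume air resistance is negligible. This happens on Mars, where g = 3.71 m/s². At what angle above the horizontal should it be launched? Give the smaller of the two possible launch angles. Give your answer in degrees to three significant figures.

Trajectory: y = x tanθ − g x² (1 + tan²θ)/(2v₀²). With x = 878, y = 109, v₀ = 69.8, g = 3.71:
293.5 tan²θ − 878 tanθ + (402.5) = 0.
tanθ = [878 ± √(878² − 4 × 293.5 × (402.5))] / (2 × 293.5) = (878 ± 546.2) / 587.0, giving tanθ = 0.5652 or 2.426.
θ = 29.48° or 67.60°; the smaller is 29.48°.

29.5°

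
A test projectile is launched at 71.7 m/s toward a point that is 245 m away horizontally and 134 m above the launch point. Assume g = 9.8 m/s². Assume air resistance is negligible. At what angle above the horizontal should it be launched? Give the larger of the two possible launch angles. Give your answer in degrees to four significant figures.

Trajectory: y = x tanθ − g x² (1 + tan²θ)/(2v₀²). With x = 245, y = 134, v₀ = 71.7, g = 9.80:
57.21 tan²θ − 245 tanθ + (191.2) = 0.
tanθ = [245 ± √(245² − 4 × 57.21 × (191.2))] / (2 × 57.21) = (245 ± 127.5) / 114.4, giving tanθ = 1.027 or 3.256.
θ = 45.75° or 72.93°; the larger is 72.93°.

72.93°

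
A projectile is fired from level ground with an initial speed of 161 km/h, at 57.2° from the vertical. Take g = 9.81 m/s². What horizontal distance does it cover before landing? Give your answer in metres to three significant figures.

Convert: 161 km/h = 161/3.6 = 44.72 m/s.
Components: vₓ = 44.72 sin 57.2° = 37.59 m/s, v_y0 = 44.72 cos 57.2° = 24.23 m/s.
Time aloft: T = 2 v_y0 / g = 2 × 24.23 / 9.81 = 4.939 s.
Horizontal distance R = vₓ T = 37.59 × 4.939 = 185.7 m.

186 m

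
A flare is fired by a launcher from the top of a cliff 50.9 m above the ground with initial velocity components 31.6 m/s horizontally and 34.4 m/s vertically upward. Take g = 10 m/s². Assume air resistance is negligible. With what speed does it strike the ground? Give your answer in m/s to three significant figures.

56.6 m/s

With up positive and y = 0 at the ground: y(t) = 50.9 + (34.40) t − 5.000 t². Setting y = 0 and taking the positive root: t = [34.40 + √(34.40² + 2·10.0·50.9)] / 10.0 = (34.40 + 46.92) / 10.0 = 8.132 s.
Vertical velocity at impact: v_y = v_y0 − g t = 34.40 − 10.0 × 8.132 = −46.92 m/s.
Speed: |v| = √(vₓ² + v_y²) = √(31.60² + 46.92²) = 56.57 m/s.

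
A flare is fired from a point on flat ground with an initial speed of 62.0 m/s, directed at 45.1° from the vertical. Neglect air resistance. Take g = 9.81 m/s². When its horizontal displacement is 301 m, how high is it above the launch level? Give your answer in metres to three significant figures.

69.5 m

Horizontal component vₓ = 62.00 sin 45.1° = 43.92 m/s; vertical v_y0 = 62.00 cos 45.1° = 43.76 m/s.
Time to reach x = 301 m: t = x/vₓ = 301/43.92 = 6.854 s.
Height: y = v_y0 t − ½ g t² = 43.76 × 6.854 − 4.905 × 6.854² = 300.0 − 230.4 = 69.54 m.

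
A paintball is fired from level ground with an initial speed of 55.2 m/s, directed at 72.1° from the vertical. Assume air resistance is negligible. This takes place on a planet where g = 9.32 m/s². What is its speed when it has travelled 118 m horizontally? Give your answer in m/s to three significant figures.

vₓ = 55.20 sin 72.1° = 52.53 m/s; v_y0 = 55.20 cos 72.1° = 16.97 m/s.
Time to reach x = 118 m: t = x/vₓ = 118/52.53 = 2.246 s.
Vertical velocity there: v_y = v_y0 − g t = 16.97 − 9.32 × 2.246 = −3.971 m/s.
Speed: √(vₓ² + v_y²) = √(52.53² + 3.971²) = 52.68 m/s.

52.7 m/s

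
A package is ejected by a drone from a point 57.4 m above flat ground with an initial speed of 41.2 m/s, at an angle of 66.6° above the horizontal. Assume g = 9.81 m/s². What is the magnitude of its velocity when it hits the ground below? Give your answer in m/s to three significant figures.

53.1 m/s

Horizontal component vₓ = 41.20 cos 66.6° = 16.36 m/s; vertical v_y0 = 41.20 sin 66.6° = 37.81 m/s.
The projectile lands when y = 57.4 + (37.81) t − ½·9.81·t² = 0. Positive root: t = (37.81 + √(37.81² + 2·9.81·57.4)) / 9.81 = (37.81 + 50.56) / 9.81 = 9.008 s.
Vertical velocity at impact: v_y = v_y0 − g t = 37.81 − 9.81 × 9.008 = −50.56 m/s.
Speed: |v| = √(vₓ² + v_y²) = √(16.36² + 50.56²) = 53.14 m/s.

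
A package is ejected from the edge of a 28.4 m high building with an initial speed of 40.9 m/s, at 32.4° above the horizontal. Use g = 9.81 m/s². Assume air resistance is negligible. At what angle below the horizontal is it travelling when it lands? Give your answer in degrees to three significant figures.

43.0°

Resolve: vₓ = 40.90 cos 32.4° = 34.53 m/s and v_y0 = 40.90 sin 32.4° = 21.92 m/s.
Vertical motion (up positive, ground at y = 0): 4.905 t² − (21.92) t − 28.4 = 0, so t = (21.92 + √(21.92² + 2·9.81·28.4)) / 9.81 = (21.92 + 32.21) / 9.81 = 5.517 s.
At impact: v_y = v_y0 − g t = −32.21 m/s; vₓ = 34.53 m/s.
Angle below horizontal: arctan(|v_y|/vₓ) = arctan(32.21/34.53) = 43.01°.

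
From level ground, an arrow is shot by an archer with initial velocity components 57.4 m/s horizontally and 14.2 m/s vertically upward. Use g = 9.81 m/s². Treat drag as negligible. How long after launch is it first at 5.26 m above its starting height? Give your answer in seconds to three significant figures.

Set y = v_y0 t − ½ g t² = 5.26: 4.905 t² − 14.20 t + 5.26 = 0.
Quadratic formula: t = (14.20 ± √98.439) / 9.81 = (14.20 ± 9.922) / 9.81 → t = 0.4361 s or 2.459 s.
The first (ascending) time is 0.4361 s.

0.436 s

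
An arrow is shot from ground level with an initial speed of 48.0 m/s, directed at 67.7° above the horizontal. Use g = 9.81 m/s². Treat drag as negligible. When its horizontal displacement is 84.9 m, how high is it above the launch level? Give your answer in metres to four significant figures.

Resolve: vₓ = 48.00 cos 67.7° = 18.21 m/s and v_y0 = 48.00 sin 67.7° = 44.41 m/s.
Time to reach x = 84.9 m: t = x/vₓ = 84.9/18.21 = 4.661 s.
Height: y = v_y0 t − ½ g t² = 44.41 × 4.661 − 4.905 × 4.661² = 207.0 − 106.6 = 100.4 m.

100.4 m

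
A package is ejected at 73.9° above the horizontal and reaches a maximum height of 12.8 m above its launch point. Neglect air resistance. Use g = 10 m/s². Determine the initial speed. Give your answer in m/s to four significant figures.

At the peak v_y = 0, so v_y0 = √(2gH) = √(2 × 10.0 × 12.8) = 16.00 m/s.
v_y0 = v₀ sin θ ⇒ v₀ = 16.00 / sin 73.9° = 16.65 m/s.

16.65 m/s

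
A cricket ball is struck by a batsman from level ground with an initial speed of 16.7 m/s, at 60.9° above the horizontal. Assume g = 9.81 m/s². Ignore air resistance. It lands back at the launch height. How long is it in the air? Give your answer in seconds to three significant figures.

Resolve: vₓ = 16.70 cos 60.9° = 8.122 m/s and v_y0 = 16.70 sin 60.9° = 14.59 m/s.
Time of flight on level ground: T = 2 v_y0 / g = 2 × 14.59 / 9.81 = 2.975 s.

2.97 s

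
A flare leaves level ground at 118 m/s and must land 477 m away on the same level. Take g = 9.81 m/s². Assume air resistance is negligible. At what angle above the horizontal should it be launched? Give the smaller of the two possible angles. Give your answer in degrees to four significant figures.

Level-ground range R = v₀² sin(2θ)/g ⇒ sin(2θ) = gR/v₀² = 9.81 × 477 / 118² = 0.3361.
2θ = 19.64° or 180° − 19.64° = 160.4°, so θ = 9.819° or 80.18°.
The smaller angle is 9.819°.

9.819°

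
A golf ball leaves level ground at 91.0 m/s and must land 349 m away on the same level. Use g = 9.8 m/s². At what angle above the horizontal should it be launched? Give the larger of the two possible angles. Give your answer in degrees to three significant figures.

Level-ground range R = v₀² sin(2θ)/g ⇒ sin(2θ) = gR/v₀² = 9.80 × 349 / 91.0² = 0.4130.
2θ = 24.39° or 180° − 24.39° = 155.6°, so θ = 12.20° or 77.80°.
The larger angle is 77.80°.

77.8°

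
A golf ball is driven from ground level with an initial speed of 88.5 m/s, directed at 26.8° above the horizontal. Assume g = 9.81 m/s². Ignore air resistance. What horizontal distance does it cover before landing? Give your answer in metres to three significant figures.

643 m

Components: vₓ = 88.50 cos 26.8° = 78.99 m/s, v_y0 = 88.50 sin 26.8° = 39.90 m/s.
Time aloft: T = 2 v_y0 / g = 2 × 39.90 / 9.81 = 8.135 s.
Horizontal distance R = vₓ T = 78.99 × 8.135 = 642.6 m.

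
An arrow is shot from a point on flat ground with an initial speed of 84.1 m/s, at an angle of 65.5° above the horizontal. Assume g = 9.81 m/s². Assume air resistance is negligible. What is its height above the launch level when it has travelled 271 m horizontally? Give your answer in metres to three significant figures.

vₓ = 84.10 cos 65.5° = 34.88 m/s; v_y0 = 84.10 sin 65.5° = 76.53 m/s.
At x = 271 m, t = x/vₓ = 271/34.88 = 7.770 s.
Height: y = v_y0 t − ½ g t² = 76.53 × 7.770 − 4.905 × 7.770² = 594.7 − 296.2 = 298.5 m.

298 m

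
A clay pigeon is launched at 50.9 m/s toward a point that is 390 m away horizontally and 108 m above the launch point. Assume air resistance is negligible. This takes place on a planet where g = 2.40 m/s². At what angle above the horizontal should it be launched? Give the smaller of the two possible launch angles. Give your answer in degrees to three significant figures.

26.7°

Trajectory: y = x tanθ − g x² (1 + tan²θ)/(2v₀²). With x = 390, y = 108, v₀ = 50.9, g = 2.40:
70.45 tan²θ − 390 tanθ + (178.4) = 0.
tanθ = [390 ± √(390² − 4 × 70.45 × (178.4))] / (2 × 70.45) = (390 ± 319.1) / 140.9, giving tanθ = 0.5033 or 5.033.
θ = 26.72° or 78.76°; the smaller is 26.72°.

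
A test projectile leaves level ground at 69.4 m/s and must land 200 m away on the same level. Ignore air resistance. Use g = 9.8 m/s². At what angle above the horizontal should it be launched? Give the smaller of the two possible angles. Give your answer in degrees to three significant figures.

Level-ground range R = v₀² sin(2θ)/g ⇒ sin(2θ) = gR/v₀² = 9.80 × 200 / 69.4² = 0.4069.
2θ = 24.01° or 180° − 24.01° = 156.0°, so θ = 12.01° or 77.99°.
The smaller angle is 12.01°.

12.0°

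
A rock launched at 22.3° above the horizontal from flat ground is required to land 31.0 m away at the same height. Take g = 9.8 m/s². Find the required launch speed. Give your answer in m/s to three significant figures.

Level-ground range: R = v₀² sin(2θ)/g, so v₀ = √(gR / sin 2θ).
v₀ = √(9.80 × 31.0 / sin 44.60°) = √(303.8 / 0.7022) = √432.67 = 20.80 m/s.

20.8 m/s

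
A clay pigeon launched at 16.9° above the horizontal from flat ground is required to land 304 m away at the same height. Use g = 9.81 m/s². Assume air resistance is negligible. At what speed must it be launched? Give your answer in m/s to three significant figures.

73.2 m/s

On level ground R = v₀² sin 2θ / g ⇒ v₀ = √(gR / sin 2θ).
v₀ = √(9.81 × 304 / sin 33.80°) = √(2982 / 0.5563) = √5360.9 = 73.22 m/s.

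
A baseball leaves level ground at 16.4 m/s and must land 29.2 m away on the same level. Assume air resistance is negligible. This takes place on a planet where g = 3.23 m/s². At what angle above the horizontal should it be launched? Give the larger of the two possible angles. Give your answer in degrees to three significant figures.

79.7°

Level-ground range R = v₀² sin(2θ)/g ⇒ sin(2θ) = gR/v₀² = 3.23 × 29.2 / 16.4² = 0.3507.
2θ = 20.53° or 180° − 20.53° = 159.5°, so θ = 10.26° or 79.74°.
The larger angle is 79.74°.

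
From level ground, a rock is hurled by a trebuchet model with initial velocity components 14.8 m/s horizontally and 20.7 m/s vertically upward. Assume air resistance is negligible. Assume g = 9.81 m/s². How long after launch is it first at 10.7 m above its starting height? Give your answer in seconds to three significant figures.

0.603 s

Set y = v_y0 t − ½ g t² = 10.7: 4.905 t² − 20.70 t + 10.7 = 0.
t = [20.70 ± √(20.70² − 2·9.81·10.7)] / 9.81 = (20.70 ± 14.78) / 9.81, so t = 0.6031 s or t = 3.617 s.
The first (ascending) time is 0.6031 s.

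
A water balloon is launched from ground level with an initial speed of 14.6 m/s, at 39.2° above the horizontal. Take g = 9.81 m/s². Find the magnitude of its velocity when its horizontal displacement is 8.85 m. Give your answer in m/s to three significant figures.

11.4 m/s

Resolve: vₓ = 14.60 cos 39.2° = 11.31 m/s and v_y0 = 14.60 sin 39.2° = 9.228 m/s.
Time to reach x = 8.85 m: t = x/vₓ = 8.85/11.31 = 0.7822 s.
Vertical velocity there: v_y = v_y0 − g t = 9.228 − 9.81 × 0.7822 = 1.554 m/s.
Speed: √(vₓ² + v_y²) = √(11.31² + 1.554²) = 11.42 m/s.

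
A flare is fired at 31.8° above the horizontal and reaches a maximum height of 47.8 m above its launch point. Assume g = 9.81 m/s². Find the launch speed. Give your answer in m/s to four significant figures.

58.12 m/s

At the peak v_y = 0, so v_y0 = √(2gH) = √(2 × 9.81 × 47.8) = 30.62 m/s.
v_y0 = v₀ sin θ ⇒ v₀ = 30.62 / sin 31.8° = 58.12 m/s.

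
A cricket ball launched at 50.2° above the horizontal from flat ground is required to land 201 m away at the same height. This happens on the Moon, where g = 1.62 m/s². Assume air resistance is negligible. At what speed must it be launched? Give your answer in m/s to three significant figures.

On level ground R = v₀² sin 2θ / g ⇒ v₀ = √(gR / sin 2θ).
v₀ = √(1.62 × 201 / sin 100.4°) = √(325.6 / 0.9836) = √331.06 = 18.20 m/s.

18.2 m/s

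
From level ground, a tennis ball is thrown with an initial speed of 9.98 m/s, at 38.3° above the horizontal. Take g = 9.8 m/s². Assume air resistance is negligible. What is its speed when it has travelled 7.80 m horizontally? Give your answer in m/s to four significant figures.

Resolve: vₓ = 9.980 cos 38.3° = 7.832 m/s and v_y0 = 9.980 sin 38.3° = 6.185 m/s.
At x = 7.80 m, t = x/vₓ = 7.80/7.832 = 0.9959 s.
Vertical velocity there: v_y = v_y0 − g t = 6.185 − 9.80 × 0.9959 = −3.574 m/s.
Speed: √(vₓ² + v_y²) = √(7.832² + 3.574²) = 8.609 m/s.

8.609 m/s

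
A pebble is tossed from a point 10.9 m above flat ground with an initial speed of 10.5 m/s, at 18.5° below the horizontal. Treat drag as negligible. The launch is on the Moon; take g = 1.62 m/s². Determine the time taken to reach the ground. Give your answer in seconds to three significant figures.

vₓ = 10.50 cos 18.5° = 9.957 m/s; v_y0 = −3.332 m/s (downward).
The projectile lands when y = 10.9 + (−3.332) t − ½·1.62·t² = 0. Positive root: t = (−3.332 + √(3.332² + 2·1.62·10.9)) / 1.62 = (−3.332 + 6.813) / 1.62 = 2.149 s.

2.15 s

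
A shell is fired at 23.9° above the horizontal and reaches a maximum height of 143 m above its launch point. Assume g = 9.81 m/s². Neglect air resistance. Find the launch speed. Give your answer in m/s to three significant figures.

At the peak v_y = 0, so v_y0 = √(2gH) = √(2 × 9.81 × 143) = 52.97 m/s.
v_y0 = v₀ sin θ ⇒ v₀ = 52.97 / sin 23.9° = 130.7 m/s.

131 m/s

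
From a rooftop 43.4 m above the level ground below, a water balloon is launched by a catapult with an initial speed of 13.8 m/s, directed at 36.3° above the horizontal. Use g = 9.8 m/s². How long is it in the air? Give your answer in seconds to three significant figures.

Horizontal component vₓ = 13.80 cos 36.3° = 11.12 m/s; vertical v_y0 = 13.80 sin 36.3° = 8.170 m/s.
The projectile lands when y = 43.4 + (8.170) t − ½·9.80·t² = 0. Positive root: t = (8.170 + √(8.170² + 2·9.80·43.4)) / 9.80 = (8.170 + 30.29) / 9.80 = 3.924 s.

3.92 s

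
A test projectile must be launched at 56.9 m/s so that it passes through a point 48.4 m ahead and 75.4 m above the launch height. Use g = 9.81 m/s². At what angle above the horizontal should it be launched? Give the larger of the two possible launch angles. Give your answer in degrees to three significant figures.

Trajectory: y = x tanθ − g x² (1 + tan²θ)/(2v₀²). With x = 48.4, y = 75.4, v₀ = 56.9, g = 9.81:
3.549 tan²θ − 48.4 tanθ + (78.95) = 0.
tanθ = [48.4 ± √(48.4² − 4 × 3.549 × (78.95))] / (2 × 3.549) = (48.4 ± 34.95) / 7.098, giving tanθ = 1.894 or 11.74.
θ = 62.17° or 85.13°; the larger is 85.13°.

85.1°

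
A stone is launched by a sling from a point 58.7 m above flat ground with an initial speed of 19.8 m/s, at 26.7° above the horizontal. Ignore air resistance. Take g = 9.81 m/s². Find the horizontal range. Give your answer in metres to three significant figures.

79.3 m

vₓ = 19.80 cos 26.7° = 17.69 m/s; v_y0 = 19.80 sin 26.7° = 8.897 m/s.
With up positive and y = 0 at the ground: y(t) = 58.7 + (8.897) t − 4.905 t². Setting y = 0 and taking the positive root: t = [8.897 + √(8.897² + 2·9.81·58.7)] / 9.81 = (8.897 + 35.08) / 9.81 = 4.483 s.
Horizontal distance: R = vₓ t = 17.69 × 4.483 = 79.30 m.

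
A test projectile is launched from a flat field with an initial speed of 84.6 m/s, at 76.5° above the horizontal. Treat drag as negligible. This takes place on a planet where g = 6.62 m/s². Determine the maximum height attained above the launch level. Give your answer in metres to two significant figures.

510 m

Horizontal component vₓ = 84.60 cos 76.5° = 19.75 m/s; vertical v_y0 = 84.60 sin 76.5° = 82.26 m/s.
At the apex v_y = 0, so H = v_y0²/(2g) = 82.26²/13.24 = 511.1 m.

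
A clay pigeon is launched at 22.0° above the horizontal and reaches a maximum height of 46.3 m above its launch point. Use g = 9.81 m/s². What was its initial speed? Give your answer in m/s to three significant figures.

80.5 m/s

At the peak v_y = 0, so v_y0 = √(2gH) = √(2 × 9.81 × 46.3) = 30.14 m/s.
v_y0 = v₀ sin θ ⇒ v₀ = 30.14 / sin 22.0° = 80.46 m/s.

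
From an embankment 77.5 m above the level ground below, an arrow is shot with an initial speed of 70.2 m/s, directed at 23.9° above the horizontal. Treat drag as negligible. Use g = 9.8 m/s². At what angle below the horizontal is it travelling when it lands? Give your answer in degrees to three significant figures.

36.9°

vₓ = 70.20 cos 23.9° = 64.18 m/s; v_y0 = 70.20 sin 23.9° = 28.44 m/s.
With up positive and y = 0 at the ground: y(t) = 77.5 + (28.44) t − 4.900 t². Setting y = 0 and taking the positive root: t = [28.44 + √(28.44² + 2·9.80·77.5)] / 9.80 = (28.44 + 48.25) / 9.80 = 7.825 s.
At impact: v_y = v_y0 − g t = −48.25 m/s; vₓ = 64.18 m/s.
Angle below horizontal: arctan(|v_y|/vₓ) = arctan(48.25/64.18) = 36.93°.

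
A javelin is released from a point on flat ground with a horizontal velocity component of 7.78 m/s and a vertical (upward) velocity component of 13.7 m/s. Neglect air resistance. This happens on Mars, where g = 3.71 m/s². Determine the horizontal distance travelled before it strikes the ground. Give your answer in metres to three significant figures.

57.5 m

Time aloft: T = 2 v_y0 / g = 2 × 13.70 / 3.71 = 7.385 s.
Horizontal distance R = vₓ T = 7.780 × 7.385 = 57.46 m.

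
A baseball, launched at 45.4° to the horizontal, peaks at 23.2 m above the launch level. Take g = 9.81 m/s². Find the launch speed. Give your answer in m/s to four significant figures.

At the peak v_y = 0, so v_y0 = √(2gH) = √(2 × 9.81 × 23.2) = 21.34 m/s.
v_y0 = v₀ sin θ ⇒ v₀ = 21.34 / sin 45.4° = 29.96 m/s.

29.96 m/s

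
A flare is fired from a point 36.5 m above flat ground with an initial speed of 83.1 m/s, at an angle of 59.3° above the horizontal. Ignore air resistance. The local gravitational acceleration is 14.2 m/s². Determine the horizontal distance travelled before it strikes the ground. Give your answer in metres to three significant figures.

448 m

Resolve: vₓ = 83.10 cos 59.3° = 42.43 m/s and v_y0 = 83.10 sin 59.3° = 71.45 m/s.
Vertical motion (up positive, ground at y = 0): 7.100 t² − (71.45) t − 36.5 = 0, so t = (71.45 + √(71.45² + 2·14.2·36.5)) / 14.2 = (71.45 + 78.37) / 14.2 = 10.55 s.
Horizontal distance: R = vₓ t = 42.43 × 10.55 = 447.6 m.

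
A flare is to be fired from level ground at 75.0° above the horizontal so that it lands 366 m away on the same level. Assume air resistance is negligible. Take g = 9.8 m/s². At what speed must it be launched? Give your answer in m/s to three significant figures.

On level ground R = v₀² sin 2θ / g ⇒ v₀ = √(gR / sin 2θ).
v₀ = √(9.80 × 366 / sin 150.0°) = √(3587 / 0.5000) = √7173.6 = 84.70 m/s.

84.7 m/s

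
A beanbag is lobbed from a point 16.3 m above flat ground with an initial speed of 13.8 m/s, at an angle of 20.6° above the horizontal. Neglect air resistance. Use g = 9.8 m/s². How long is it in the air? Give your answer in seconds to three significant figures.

2.39 s

Components: vₓ = 13.80 cos 20.6° = 12.92 m/s, v_y0 = 13.80 sin 20.6° = 4.855 m/s.
With up positive and y = 0 at the ground: y(t) = 16.3 + (4.855) t − 4.900 t². Setting y = 0 and taking the positive root: t = [4.855 + √(4.855² + 2·9.80·16.3)] / 9.80 = (4.855 + 18.52) / 9.80 = 2.385 s.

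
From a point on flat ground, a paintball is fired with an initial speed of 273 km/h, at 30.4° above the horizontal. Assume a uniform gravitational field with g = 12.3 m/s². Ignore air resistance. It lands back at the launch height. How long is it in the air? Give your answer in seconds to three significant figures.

Convert: 273 km/h = 273/3.6 = 75.83 m/s.
Horizontal component vₓ = 75.83 cos 30.4° = 65.41 m/s; vertical v_y0 = 75.83 sin 30.4° = 38.37 m/s.
It returns to y = 0 when t = 2 v_y0 / g = 2(38.37)/12.3 = 6.240 s.

6.24 s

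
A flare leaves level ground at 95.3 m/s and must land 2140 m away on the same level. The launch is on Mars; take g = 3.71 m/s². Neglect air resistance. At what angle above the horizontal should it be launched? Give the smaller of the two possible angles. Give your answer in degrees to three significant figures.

Level-ground range R = v₀² sin(2θ)/g ⇒ sin(2θ) = gR/v₀² = 3.71 × 2140 / 95.3² = 0.8742.
2θ = 60.95° or 180° − 60.95° = 119.1°, so θ = 30.47° or 59.53°.
The smaller angle is 30.47°.

30.5°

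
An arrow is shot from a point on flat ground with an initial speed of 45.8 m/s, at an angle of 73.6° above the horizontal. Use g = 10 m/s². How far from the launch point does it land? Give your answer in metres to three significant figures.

Horizontal component vₓ = 45.80 cos 73.6° = 12.93 m/s; vertical v_y0 = 45.80 sin 73.6° = 43.94 m/s.
Flight time T = 2 v_y0 / g = 8.787 s.
Range: R = vₓ T = 12.93 × 8.787 = 113.6 m.

114 m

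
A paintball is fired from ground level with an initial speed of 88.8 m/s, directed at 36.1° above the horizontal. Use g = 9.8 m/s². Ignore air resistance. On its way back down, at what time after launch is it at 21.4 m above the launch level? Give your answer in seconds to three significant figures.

10.3 s

Components: vₓ = 88.80 cos 36.1° = 71.75 m/s, v_y0 = 88.80 sin 36.1° = 52.32 m/s.
Require v_y0 t − ½ g t² = 21.4, i.e. 4.900 t² − 52.32 t + 21.4 = 0.
Quadratic formula: t = (52.32 ± √2318.0) / 9.80 = (52.32 ± 48.15) / 9.80 → t = 0.4260 s or 10.25 s.
The descending-branch root is 10.25 s.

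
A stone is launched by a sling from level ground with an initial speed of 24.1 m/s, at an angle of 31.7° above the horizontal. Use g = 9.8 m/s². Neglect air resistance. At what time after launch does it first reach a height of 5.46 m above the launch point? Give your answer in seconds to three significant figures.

0.547 s

vₓ = 24.10 cos 31.7° = 20.50 m/s; v_y0 = 24.10 sin 31.7° = 12.66 m/s.
Set y = v_y0 t − ½ g t² = 5.46: 4.900 t² − 12.66 t + 5.46 = 0.
Quadratic formula: t = (12.66 ± √53.358) / 9.80 = (12.66 ± 7.305) / 9.80 → t = 0.5469 s or 2.038 s.
The first (ascending) time is 0.5469 s.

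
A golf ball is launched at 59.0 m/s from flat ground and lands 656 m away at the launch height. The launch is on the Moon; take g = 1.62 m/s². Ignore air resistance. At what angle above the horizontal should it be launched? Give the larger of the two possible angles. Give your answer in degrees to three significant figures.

81.1°

From R = (v₀²/g) sin 2θ: sin 2θ = 1.62 × 656 / 3481.0 = 0.3053.
2θ = 17.78° or 180° − 17.78° = 162.2°, so θ = 8.888° or 81.11°.
The larger angle is 81.11°.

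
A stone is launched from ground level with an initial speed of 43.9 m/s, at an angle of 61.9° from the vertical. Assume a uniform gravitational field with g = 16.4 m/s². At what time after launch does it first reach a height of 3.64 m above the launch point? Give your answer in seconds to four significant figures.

Components: vₓ = 43.90 sin 61.9° = 38.73 m/s, v_y0 = 43.90 cos 61.9° = 20.68 m/s.
Height y(t) = 20.68 t − 8.200 t² = 3.64 gives 8.200 t² − 20.68 t + 3.64 = 0.
t = [20.68 ± √(20.68² − 2·16.4·3.64)] / 16.4 = (20.68 ± 17.55) / 16.4, so t = 0.1904 s or t = 2.331 s.
The first (ascending) time is 0.1904 s.

0.1904 s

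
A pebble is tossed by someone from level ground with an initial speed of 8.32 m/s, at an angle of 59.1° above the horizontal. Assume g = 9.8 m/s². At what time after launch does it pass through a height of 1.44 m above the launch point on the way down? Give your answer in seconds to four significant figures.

1.215 s

Resolve: vₓ = 8.320 cos 59.1° = 4.273 m/s and v_y0 = 8.320 sin 59.1° = 7.139 m/s.
Set y = v_y0 t − ½ g t² = 1.44: 4.900 t² − 7.139 t + 1.44 = 0.
Quadratic formula: t = (7.139 ± √22.743) / 9.80 = (7.139 ± 4.769) / 9.80 → t = 0.2419 s or 1.215 s.
The descending-branch root is 1.215 s.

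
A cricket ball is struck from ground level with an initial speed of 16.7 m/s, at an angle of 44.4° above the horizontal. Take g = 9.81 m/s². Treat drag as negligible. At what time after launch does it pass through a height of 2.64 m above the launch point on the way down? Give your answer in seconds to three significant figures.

Components: vₓ = 16.70 cos 44.4° = 11.93 m/s, v_y0 = 16.70 sin 44.4° = 11.68 m/s.
Require v_y0 t − ½ g t² = 2.64, i.e. 4.905 t² − 11.68 t + 2.64 = 0.
t = [11.68 ± √(11.68² − 2·9.81·2.64)] / 9.81 = (11.68 ± 9.205) / 9.81, so t = 0.2528 s or t = 2.129 s.
The descending-branch root is 2.129 s.

2.13 s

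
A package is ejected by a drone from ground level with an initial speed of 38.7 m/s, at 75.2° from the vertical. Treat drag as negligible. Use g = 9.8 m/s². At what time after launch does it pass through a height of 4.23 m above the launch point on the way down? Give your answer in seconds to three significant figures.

Resolve: vₓ = 38.70 sin 75.2° = 37.42 m/s and v_y0 = 38.70 cos 75.2° = 9.886 m/s.
Height y(t) = 9.886 t − 4.900 t² = 4.23 gives 4.900 t² − 9.886 t + 4.23 = 0.
t = [9.886 ± √(9.886² − 2·9.80·4.23)] / 9.80 = (9.886 ± 3.850) / 9.80, so t = 0.6159 s or t = 1.402 s.
The descending-branch root is 1.402 s.

1.40 s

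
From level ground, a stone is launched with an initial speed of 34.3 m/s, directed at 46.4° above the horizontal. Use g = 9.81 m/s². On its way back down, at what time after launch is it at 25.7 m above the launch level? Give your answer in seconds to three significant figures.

Horizontal component vₓ = 34.30 cos 46.4° = 23.65 m/s; vertical v_y0 = 34.30 sin 46.4° = 24.84 m/s.
Height y(t) = 24.84 t − 4.905 t² = 25.7 gives 4.905 t² − 24.84 t + 25.7 = 0.
t = [24.84 ± √(24.84² − 2·9.81·25.7)] / 9.81 = (24.84 ± 10.62) / 9.81, so t = 1.450 s or t = 3.614 s.
The descending-branch root is 3.614 s.

3.61 s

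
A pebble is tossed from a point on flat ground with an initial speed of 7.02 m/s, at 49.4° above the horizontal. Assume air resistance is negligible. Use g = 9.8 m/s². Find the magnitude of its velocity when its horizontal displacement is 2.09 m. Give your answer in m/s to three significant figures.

Resolve: vₓ = 7.020 cos 49.4° = 4.568 m/s and v_y0 = 7.020 sin 49.4° = 5.330 m/s.
x = vₓ t ⇒ t = 2.09/4.568 = 0.4575 s.
Vertical velocity there: v_y = v_y0 − g t = 5.330 − 9.80 × 0.4575 = 0.8467 m/s.
Speed: √(vₓ² + v_y²) = √(4.568² + 0.8467²) = 4.646 m/s.

4.65 m/s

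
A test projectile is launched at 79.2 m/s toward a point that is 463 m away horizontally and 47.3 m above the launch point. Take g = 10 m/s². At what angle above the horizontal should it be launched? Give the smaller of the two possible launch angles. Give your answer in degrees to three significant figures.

31.3°

Trajectory: y = x tanθ − g x² (1 + tan²θ)/(2v₀²). With x = 463, y = 47.3, v₀ = 79.2, g = 10.0:
170.9 tan²θ − 463 tanθ + (218.2) = 0.
tanθ = [463 ± √(463² − 4 × 170.9 × (218.2))] / (2 × 170.9) = (463 ± 255.4) / 341.8, giving tanθ = 0.6074 or 2.102.
θ = 31.27° or 64.56°; the smaller is 31.27°.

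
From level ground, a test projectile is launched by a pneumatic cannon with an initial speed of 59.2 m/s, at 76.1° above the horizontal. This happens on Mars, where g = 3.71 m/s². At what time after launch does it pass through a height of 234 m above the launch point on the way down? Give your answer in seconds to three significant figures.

Resolve: vₓ = 59.20 cos 76.1° = 14.22 m/s and v_y0 = 59.20 sin 76.1° = 57.47 m/s.
Height y(t) = 57.47 t − 1.855 t² = 234 gives 1.855 t² − 57.47 t + 234 = 0.
Quadratic formula: t = (57.47 ± √1566.1) / 3.71 = (57.47 ± 39.57) / 3.71 → t = 4.823 s or 26.16 s.
The descending-branch root is 26.16 s.

26.2 s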